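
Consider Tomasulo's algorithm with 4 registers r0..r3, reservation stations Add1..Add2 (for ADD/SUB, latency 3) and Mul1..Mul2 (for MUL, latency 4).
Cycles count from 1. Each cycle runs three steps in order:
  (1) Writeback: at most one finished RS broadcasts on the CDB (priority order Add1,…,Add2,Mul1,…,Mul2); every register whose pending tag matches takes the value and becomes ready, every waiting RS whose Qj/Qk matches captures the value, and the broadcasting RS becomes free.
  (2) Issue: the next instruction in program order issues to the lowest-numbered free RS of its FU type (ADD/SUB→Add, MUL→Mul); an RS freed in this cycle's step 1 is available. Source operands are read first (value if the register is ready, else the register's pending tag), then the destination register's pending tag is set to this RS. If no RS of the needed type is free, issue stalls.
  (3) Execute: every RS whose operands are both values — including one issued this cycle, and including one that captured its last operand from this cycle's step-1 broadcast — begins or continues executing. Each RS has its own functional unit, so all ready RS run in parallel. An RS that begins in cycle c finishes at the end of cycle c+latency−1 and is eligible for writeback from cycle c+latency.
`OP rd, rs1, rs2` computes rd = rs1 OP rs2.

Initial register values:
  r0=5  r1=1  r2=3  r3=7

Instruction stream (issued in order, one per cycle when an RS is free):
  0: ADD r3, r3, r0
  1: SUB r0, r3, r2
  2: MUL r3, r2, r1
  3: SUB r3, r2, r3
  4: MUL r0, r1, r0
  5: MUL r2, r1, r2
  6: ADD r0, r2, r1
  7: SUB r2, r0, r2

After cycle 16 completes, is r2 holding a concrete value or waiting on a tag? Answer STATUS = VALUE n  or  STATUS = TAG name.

STATUS = TAG Add1

  c1: issue ADD r3<-Add1  regs: r0:5,r1:1,r2:3,r3:Add1
  c2: issue SUB r0<-Add2  regs: r0:Add2,r1:1,r2:3,r3:Add1
  c3: issue MUL r3<-Mul1  regs: r0:Add2,r1:1,r2:3,r3:Mul1
  c4: CDB Add1=12; issue SUB r3<-Add1  regs: r0:Add2,r1:1,r2:3,r3:Add1
  c5: issue MUL r0<-Mul2  regs: r0:Mul2,r1:1,r2:3,r3:Add1
  c6: stall  regs: r0:Mul2,r1:1,r2:3,r3:Add1
  c7: CDB Add2=9; stall  regs: r0:Mul2,r1:1,r2:3,r3:Add1
  c8: CDB Mul1=3; issue MUL r2<-Mul1  regs: r0:Mul2,r1:1,r2:Mul1,r3:Add1
  c9: issue ADD r0<-Add2  regs: r0:Add2,r1:1,r2:Mul1,r3:Add1
  c10: stall  regs: r0:Add2,r1:1,r2:Mul1,r3:Add1
  c11: CDB Add1=0; issue SUB r2<-Add1  regs: r0:Add2,r1:1,r2:Add1,r3:0
  c12: CDB Mul1=3  regs: r0:Add2,r1:1,r2:Add1,r3:0
  c13: CDB Mul2=9  regs: r0:Add2,r1:1,r2:Add1,r3:0
  c14: -  regs: r0:Add2,r1:1,r2:Add1,r3:0
  c15: CDB Add2=4  regs: r0:4,r1:1,r2:Add1,r3:0
  c16: -  regs: r0:4,r1:1,r2:Add1,r3:0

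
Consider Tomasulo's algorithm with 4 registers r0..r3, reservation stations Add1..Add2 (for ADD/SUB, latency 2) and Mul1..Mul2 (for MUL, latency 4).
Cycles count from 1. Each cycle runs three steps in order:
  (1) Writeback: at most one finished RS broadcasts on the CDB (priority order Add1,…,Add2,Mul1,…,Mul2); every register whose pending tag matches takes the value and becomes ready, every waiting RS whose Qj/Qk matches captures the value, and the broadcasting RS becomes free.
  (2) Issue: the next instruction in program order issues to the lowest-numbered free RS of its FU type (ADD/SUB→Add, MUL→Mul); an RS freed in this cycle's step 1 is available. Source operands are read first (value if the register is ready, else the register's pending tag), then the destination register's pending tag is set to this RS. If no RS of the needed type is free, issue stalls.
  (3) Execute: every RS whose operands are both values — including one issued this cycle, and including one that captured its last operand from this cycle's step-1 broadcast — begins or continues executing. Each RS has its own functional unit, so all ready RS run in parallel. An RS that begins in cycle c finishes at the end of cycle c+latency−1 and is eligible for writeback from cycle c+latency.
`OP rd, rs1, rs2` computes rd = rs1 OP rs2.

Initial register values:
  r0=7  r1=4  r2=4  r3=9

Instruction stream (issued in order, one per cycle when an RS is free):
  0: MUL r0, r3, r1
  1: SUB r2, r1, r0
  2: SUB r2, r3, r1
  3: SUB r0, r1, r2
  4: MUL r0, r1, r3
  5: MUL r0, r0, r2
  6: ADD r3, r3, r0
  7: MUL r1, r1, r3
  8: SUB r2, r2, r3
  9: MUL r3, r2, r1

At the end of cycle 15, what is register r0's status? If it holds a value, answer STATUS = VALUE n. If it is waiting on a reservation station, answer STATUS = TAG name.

cycle 1: issue MUL r0<-Mul1 // r0:Mul1,r1:4,r2:4,r3:9
cycle 2: issue SUB r2<-Add1 // r0:Mul1,r1:4,r2:Add1,r3:9
cycle 3: issue SUB r2<-Add2 // r0:Mul1,r1:4,r2:Add2,r3:9
cycle 4: stall // r0:Mul1,r1:4,r2:Add2,r3:9
cycle 5: CDB Add2=5; issue SUB r0<-Add2 // r0:Add2,r1:4,r2:5,r3:9
cycle 6: CDB Mul1=36; issue MUL r0<-Mul1 // r0:Mul1,r1:4,r2:5,r3:9
cycle 7: CDB Add2=-1; issue MUL r0<-Mul2 // r0:Mul2,r1:4,r2:5,r3:9
cycle 8: CDB Add1=-32; issue ADD r3<-Add1 // r0:Mul2,r1:4,r2:5,r3:Add1
cycle 9: stall // r0:Mul2,r1:4,r2:5,r3:Add1
cycle 10: CDB Mul1=36; issue MUL r1<-Mul1 // r0:Mul2,r1:Mul1,r2:5,r3:Add1
cycle 11: issue SUB r2<-Add2 // r0:Mul2,r1:Mul1,r2:Add2,r3:Add1
cycle 12: stall // r0:Mul2,r1:Mul1,r2:Add2,r3:Add1
cycle 13: stall // r0:Mul2,r1:Mul1,r2:Add2,r3:Add1
cycle 14: CDB Mul2=180; issue MUL r3<-Mul2 // r0:180,r1:Mul1,r2:Add2,r3:Mul2
cycle 15: - // r0:180,r1:Mul1,r2:Add2,r3:Mul2

STATUS = VALUE 180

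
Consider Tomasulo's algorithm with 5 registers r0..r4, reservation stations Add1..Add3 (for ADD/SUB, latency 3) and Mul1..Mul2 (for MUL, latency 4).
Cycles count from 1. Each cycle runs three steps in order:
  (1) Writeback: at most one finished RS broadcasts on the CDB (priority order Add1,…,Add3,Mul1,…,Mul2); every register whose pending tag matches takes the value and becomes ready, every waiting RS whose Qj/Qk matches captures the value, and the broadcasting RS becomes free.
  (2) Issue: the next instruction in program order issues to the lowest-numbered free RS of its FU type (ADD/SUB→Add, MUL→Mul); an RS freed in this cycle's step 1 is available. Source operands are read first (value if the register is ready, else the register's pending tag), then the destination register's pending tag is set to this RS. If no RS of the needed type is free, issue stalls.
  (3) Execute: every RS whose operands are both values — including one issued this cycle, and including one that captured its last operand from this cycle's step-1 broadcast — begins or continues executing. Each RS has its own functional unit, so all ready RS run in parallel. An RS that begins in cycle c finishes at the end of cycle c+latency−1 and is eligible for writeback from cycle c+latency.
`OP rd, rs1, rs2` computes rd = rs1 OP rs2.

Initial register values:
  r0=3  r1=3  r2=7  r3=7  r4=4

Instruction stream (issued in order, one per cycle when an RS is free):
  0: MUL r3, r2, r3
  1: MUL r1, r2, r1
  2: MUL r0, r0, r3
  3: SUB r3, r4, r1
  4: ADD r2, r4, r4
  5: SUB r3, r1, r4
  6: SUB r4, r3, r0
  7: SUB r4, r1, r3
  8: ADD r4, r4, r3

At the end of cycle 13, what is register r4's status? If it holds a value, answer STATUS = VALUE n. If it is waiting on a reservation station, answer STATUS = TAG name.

STATUS = TAG Add3

cycle 1: issue MUL r3<-Mul1 // r0:3,r1:3,r2:7,r3:Mul1,r4:4
cycle 2: issue MUL r1<-Mul2 // r0:3,r1:Mul2,r2:7,r3:Mul1,r4:4
cycle 3: stall // r0:3,r1:Mul2,r2:7,r3:Mul1,r4:4
cycle 4: stall // r0:3,r1:Mul2,r2:7,r3:Mul1,r4:4
cycle 5: CDB Mul1=49; issue MUL r0<-Mul1 // r0:Mul1,r1:Mul2,r2:7,r3:49,r4:4
cycle 6: CDB Mul2=21; issue SUB r3<-Add1 // r0:Mul1,r1:21,r2:7,r3:Add1,r4:4
cycle 7: issue ADD r2<-Add2 // r0:Mul1,r1:21,r2:Add2,r3:Add1,r4:4
cycle 8: issue SUB r3<-Add3 // r0:Mul1,r1:21,r2:Add2,r3:Add3,r4:4
cycle 9: CDB Add1=-17; issue SUB r4<-Add1 // r0:Mul1,r1:21,r2:Add2,r3:Add3,r4:Add1
cycle 10: CDB Add2=8; issue SUB r4<-Add2 // r0:Mul1,r1:21,r2:8,r3:Add3,r4:Add2
cycle 11: CDB Add3=17; issue ADD r4<-Add3 // r0:Mul1,r1:21,r2:8,r3:17,r4:Add3
cycle 12: CDB Mul1=147 // r0:147,r1:21,r2:8,r3:17,r4:Add3
cycle 13: - // r0:147,r1:21,r2:8,r3:17,r4:Add3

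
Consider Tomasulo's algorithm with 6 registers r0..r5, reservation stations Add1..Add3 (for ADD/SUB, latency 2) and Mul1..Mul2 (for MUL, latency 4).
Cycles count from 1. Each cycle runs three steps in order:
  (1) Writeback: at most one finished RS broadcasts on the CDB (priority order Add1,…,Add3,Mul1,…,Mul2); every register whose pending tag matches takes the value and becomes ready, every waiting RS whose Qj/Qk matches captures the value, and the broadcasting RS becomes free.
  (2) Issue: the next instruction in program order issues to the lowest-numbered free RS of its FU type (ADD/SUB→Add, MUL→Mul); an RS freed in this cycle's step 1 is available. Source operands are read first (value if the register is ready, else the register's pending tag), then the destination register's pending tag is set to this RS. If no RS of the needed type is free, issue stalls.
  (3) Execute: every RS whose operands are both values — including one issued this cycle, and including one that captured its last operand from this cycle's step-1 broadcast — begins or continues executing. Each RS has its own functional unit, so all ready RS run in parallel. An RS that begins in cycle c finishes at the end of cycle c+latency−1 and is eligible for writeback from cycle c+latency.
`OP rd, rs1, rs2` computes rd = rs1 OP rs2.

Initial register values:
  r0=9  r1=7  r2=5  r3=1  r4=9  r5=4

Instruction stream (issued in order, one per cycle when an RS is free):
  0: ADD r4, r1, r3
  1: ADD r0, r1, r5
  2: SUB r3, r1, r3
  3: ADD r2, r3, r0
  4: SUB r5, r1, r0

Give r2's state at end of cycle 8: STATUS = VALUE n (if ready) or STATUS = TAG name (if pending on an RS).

STATUS = VALUE 17

c1: issue ADD r4<-Add1 | r0:9,r1:7,r2:5,r3:1,r4:Add1,r5:4
c2: issue ADD r0<-Add2 | r0:Add2,r1:7,r2:5,r3:1,r4:Add1,r5:4
c3: CDB Add1=8; issue SUB r3<-Add1 | r0:Add2,r1:7,r2:5,r3:Add1,r4:8,r5:4
c4: CDB Add2=11; issue ADD r2<-Add2 | r0:11,r1:7,r2:Add2,r3:Add1,r4:8,r5:4
c5: CDB Add1=6; issue SUB r5<-Add1 | r0:11,r1:7,r2:Add2,r3:6,r4:8,r5:Add1
c6: - | r0:11,r1:7,r2:Add2,r3:6,r4:8,r5:Add1
c7: CDB Add1=-4 | r0:11,r1:7,r2:Add2,r3:6,r4:8,r5:-4
c8: CDB Add2=17 | r0:11,r1:7,r2:17,r3:6,r4:8,r5:-4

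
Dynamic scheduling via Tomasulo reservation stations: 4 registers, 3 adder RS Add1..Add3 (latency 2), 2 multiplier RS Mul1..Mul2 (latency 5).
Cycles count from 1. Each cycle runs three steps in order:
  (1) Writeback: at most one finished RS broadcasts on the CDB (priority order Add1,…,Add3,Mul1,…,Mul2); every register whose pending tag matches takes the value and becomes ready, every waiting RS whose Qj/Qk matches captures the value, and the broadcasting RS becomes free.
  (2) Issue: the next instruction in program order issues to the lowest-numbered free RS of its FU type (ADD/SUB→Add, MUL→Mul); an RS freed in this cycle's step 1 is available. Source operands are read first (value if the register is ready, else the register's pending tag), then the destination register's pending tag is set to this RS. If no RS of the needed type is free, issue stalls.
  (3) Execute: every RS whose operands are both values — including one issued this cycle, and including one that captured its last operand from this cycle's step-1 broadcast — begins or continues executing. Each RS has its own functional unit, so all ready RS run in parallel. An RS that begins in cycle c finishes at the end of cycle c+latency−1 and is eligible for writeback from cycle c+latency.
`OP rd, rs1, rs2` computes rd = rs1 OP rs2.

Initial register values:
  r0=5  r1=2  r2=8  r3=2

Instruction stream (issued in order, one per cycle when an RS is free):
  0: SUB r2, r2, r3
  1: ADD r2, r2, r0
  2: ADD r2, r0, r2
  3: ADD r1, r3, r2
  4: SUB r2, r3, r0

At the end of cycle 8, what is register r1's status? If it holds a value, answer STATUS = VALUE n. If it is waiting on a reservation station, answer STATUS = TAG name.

STATUS = TAG Add3

cycle 1: issue SUB r2<-Add1 // r0:5,r1:2,r2:Add1,r3:2
cycle 2: issue ADD r2<-Add2 // r0:5,r1:2,r2:Add2,r3:2
cycle 3: CDB Add1=6; issue ADD r2<-Add1 // r0:5,r1:2,r2:Add1,r3:2
cycle 4: issue ADD r1<-Add3 // r0:5,r1:Add3,r2:Add1,r3:2
cycle 5: CDB Add2=11; issue SUB r2<-Add2 // r0:5,r1:Add3,r2:Add2,r3:2
cycle 6: - // r0:5,r1:Add3,r2:Add2,r3:2
cycle 7: CDB Add1=16 // r0:5,r1:Add3,r2:Add2,r3:2
cycle 8: CDB Add2=-3 // r0:5,r1:Add3,r2:-3,r3:2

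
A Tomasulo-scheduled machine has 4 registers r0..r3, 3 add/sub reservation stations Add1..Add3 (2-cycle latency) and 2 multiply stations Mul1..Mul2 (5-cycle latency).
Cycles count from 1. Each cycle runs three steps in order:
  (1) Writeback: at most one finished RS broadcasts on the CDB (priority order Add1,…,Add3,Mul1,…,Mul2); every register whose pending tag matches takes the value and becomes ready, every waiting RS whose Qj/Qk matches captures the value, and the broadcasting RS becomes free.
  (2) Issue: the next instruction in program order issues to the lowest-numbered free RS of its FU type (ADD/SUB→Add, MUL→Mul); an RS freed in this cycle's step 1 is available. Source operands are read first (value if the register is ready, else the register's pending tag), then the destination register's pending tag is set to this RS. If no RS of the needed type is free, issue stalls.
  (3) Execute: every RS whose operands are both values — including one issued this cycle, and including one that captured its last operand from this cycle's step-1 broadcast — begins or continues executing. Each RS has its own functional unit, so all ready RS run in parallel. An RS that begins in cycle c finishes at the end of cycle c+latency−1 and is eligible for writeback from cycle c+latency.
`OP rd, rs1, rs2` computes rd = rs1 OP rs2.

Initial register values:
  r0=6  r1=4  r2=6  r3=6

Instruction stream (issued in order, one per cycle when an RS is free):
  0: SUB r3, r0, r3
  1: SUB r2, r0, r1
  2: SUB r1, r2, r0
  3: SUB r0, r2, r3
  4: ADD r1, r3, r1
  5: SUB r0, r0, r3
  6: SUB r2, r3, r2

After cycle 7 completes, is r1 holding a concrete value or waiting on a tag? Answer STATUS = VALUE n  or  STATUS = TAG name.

cycle 1: issue SUB r3<-Add1 // r0:6,r1:4,r2:6,r3:Add1
cycle 2: issue SUB r2<-Add2 // r0:6,r1:4,r2:Add2,r3:Add1
cycle 3: CDB Add1=0; issue SUB r1<-Add1 // r0:6,r1:Add1,r2:Add2,r3:0
cycle 4: CDB Add2=2; issue SUB r0<-Add2 // r0:Add2,r1:Add1,r2:2,r3:0
cycle 5: issue ADD r1<-Add3 // r0:Add2,r1:Add3,r2:2,r3:0
cycle 6: CDB Add1=-4; issue SUB r0<-Add1 // r0:Add1,r1:Add3,r2:2,r3:0
cycle 7: CDB Add2=2; issue SUB r2<-Add2 // r0:Add1,r1:Add3,r2:Add2,r3:0

STATUS = TAG Add3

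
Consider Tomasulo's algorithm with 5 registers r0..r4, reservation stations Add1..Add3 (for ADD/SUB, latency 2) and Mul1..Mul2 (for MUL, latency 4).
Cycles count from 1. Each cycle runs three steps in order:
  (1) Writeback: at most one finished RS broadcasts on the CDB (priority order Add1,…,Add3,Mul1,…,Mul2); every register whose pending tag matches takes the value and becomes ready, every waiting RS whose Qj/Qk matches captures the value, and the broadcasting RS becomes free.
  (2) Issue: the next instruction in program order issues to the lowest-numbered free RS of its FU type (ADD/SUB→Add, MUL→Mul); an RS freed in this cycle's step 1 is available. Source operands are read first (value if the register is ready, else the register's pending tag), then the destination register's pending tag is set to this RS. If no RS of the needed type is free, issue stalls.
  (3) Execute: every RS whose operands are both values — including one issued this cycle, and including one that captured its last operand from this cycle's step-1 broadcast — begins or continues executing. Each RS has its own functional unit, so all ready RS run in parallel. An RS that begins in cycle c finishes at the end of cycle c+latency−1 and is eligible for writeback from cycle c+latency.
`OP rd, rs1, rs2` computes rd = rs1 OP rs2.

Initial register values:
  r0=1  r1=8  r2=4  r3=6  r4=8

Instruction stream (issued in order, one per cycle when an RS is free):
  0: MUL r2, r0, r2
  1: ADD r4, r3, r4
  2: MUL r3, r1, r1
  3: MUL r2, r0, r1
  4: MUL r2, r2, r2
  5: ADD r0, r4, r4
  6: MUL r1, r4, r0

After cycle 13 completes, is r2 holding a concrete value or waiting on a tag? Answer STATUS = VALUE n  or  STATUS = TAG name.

STATUS = VALUE 64

c1: issue MUL r2<-Mul1 | r0:1,r1:8,r2:Mul1,r3:6,r4:8
c2: issue ADD r4<-Add1 | r0:1,r1:8,r2:Mul1,r3:6,r4:Add1
c3: issue MUL r3<-Mul2 | r0:1,r1:8,r2:Mul1,r3:Mul2,r4:Add1
c4: CDB Add1=14; stall | r0:1,r1:8,r2:Mul1,r3:Mul2,r4:14
c5: CDB Mul1=4; issue MUL r2<-Mul1 | r0:1,r1:8,r2:Mul1,r3:Mul2,r4:14
c6: stall | r0:1,r1:8,r2:Mul1,r3:Mul2,r4:14
c7: CDB Mul2=64; issue MUL r2<-Mul2 | r0:1,r1:8,r2:Mul2,r3:64,r4:14
c8: issue ADD r0<-Add1 | r0:Add1,r1:8,r2:Mul2,r3:64,r4:14
c9: CDB Mul1=8; issue MUL r1<-Mul1 | r0:Add1,r1:Mul1,r2:Mul2,r3:64,r4:14
c10: CDB Add1=28 | r0:28,r1:Mul1,r2:Mul2,r3:64,r4:14
c11: - | r0:28,r1:Mul1,r2:Mul2,r3:64,r4:14
c12: - | r0:28,r1:Mul1,r2:Mul2,r3:64,r4:14
c13: CDB Mul2=64 | r0:28,r1:Mul1,r2:64,r3:64,r4:14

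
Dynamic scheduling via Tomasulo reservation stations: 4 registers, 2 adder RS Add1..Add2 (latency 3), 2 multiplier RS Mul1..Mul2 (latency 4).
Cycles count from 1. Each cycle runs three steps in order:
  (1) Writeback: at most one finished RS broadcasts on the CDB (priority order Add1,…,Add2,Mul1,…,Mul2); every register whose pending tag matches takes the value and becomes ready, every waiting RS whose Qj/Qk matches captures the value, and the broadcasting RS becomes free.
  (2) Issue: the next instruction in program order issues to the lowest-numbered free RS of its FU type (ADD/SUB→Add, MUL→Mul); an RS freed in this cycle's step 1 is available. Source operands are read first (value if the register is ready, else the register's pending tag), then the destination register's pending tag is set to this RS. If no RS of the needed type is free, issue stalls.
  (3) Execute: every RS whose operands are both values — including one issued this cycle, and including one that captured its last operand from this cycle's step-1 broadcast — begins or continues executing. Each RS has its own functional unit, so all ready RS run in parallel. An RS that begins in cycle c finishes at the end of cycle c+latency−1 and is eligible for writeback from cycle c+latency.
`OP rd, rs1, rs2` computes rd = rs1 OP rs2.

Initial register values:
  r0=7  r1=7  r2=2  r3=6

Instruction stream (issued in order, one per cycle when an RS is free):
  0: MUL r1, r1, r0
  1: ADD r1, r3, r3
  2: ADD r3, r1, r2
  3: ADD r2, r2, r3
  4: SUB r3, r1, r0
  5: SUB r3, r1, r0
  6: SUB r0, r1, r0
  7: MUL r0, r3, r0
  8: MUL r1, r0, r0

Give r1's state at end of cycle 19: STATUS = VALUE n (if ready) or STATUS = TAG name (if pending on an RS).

STATUS = TAG Mul2

  c1: issue MUL r1<-Mul1  regs: r0:7,r1:Mul1,r2:2,r3:6
  c2: issue ADD r1<-Add1  regs: r0:7,r1:Add1,r2:2,r3:6
  c3: issue ADD r3<-Add2  regs: r0:7,r1:Add1,r2:2,r3:Add2
  c4: stall  regs: r0:7,r1:Add1,r2:2,r3:Add2
  c5: CDB Add1=12; issue ADD r2<-Add1  regs: r0:7,r1:12,r2:Add1,r3:Add2
  c6: CDB Mul1=49; stall  regs: r0:7,r1:12,r2:Add1,r3:Add2
  c7: stall  regs: r0:7,r1:12,r2:Add1,r3:Add2
  c8: CDB Add2=14; issue SUB r3<-Add2  regs: r0:7,r1:12,r2:Add1,r3:Add2
  c9: stall  regs: r0:7,r1:12,r2:Add1,r3:Add2
  c10: stall  regs: r0:7,r1:12,r2:Add1,r3:Add2
  c11: CDB Add1=16; issue SUB r3<-Add1  regs: r0:7,r1:12,r2:16,r3:Add1
  c12: CDB Add2=5; issue SUB r0<-Add2  regs: r0:Add2,r1:12,r2:16,r3:Add1
  c13: issue MUL r0<-Mul1  regs: r0:Mul1,r1:12,r2:16,r3:Add1
  c14: CDB Add1=5; issue MUL r1<-Mul2  regs: r0:Mul1,r1:Mul2,r2:16,r3:5
  c15: CDB Add2=5  regs: r0:Mul1,r1:Mul2,r2:16,r3:5
  c16: -  regs: r0:Mul1,r1:Mul2,r2:16,r3:5
  c17: -  regs: r0:Mul1,r1:Mul2,r2:16,r3:5
  c18: -  regs: r0:Mul1,r1:Mul2,r2:16,r3:5
  c19: CDB Mul1=25  regs: r0:25,r1:Mul2,r2:16,r3:5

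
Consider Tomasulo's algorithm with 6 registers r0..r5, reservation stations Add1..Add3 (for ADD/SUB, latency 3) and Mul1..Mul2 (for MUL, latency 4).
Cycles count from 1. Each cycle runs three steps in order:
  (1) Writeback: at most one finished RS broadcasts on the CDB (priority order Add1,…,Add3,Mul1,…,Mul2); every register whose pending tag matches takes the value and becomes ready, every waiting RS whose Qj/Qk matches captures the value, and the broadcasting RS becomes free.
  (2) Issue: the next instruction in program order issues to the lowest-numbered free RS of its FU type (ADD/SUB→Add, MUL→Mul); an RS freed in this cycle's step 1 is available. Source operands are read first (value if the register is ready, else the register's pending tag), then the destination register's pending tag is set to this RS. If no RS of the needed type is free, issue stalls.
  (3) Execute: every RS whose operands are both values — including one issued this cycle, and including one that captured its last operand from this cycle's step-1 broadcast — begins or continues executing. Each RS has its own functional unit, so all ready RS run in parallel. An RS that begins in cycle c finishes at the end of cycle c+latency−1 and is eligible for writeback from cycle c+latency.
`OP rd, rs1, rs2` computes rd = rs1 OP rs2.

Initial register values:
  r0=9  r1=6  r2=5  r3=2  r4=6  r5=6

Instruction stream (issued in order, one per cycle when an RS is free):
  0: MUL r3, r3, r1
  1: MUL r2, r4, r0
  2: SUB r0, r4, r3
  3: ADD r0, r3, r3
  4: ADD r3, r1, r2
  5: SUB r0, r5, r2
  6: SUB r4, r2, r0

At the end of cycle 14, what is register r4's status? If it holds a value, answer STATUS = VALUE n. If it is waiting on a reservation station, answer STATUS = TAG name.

c1: issue MUL r3<-Mul1 | r0:9,r1:6,r2:5,r3:Mul1,r4:6,r5:6
c2: issue MUL r2<-Mul2 | r0:9,r1:6,r2:Mul2,r3:Mul1,r4:6,r5:6
c3: issue SUB r0<-Add1 | r0:Add1,r1:6,r2:Mul2,r3:Mul1,r4:6,r5:6
c4: issue ADD r0<-Add2 | r0:Add2,r1:6,r2:Mul2,r3:Mul1,r4:6,r5:6
c5: CDB Mul1=12; issue ADD r3<-Add3 | r0:Add2,r1:6,r2:Mul2,r3:Add3,r4:6,r5:6
c6: CDB Mul2=54; stall | r0:Add2,r1:6,r2:54,r3:Add3,r4:6,r5:6
c7: stall | r0:Add2,r1:6,r2:54,r3:Add3,r4:6,r5:6
c8: CDB Add1=-6; issue SUB r0<-Add1 | r0:Add1,r1:6,r2:54,r3:Add3,r4:6,r5:6
c9: CDB Add2=24; issue SUB r4<-Add2 | r0:Add1,r1:6,r2:54,r3:Add3,r4:Add2,r5:6
c10: CDB Add3=60 | r0:Add1,r1:6,r2:54,r3:60,r4:Add2,r5:6
c11: CDB Add1=-48 | r0:-48,r1:6,r2:54,r3:60,r4:Add2,r5:6
c12: - | r0:-48,r1:6,r2:54,r3:60,r4:Add2,r5:6
c13: - | r0:-48,r1:6,r2:54,r3:60,r4:Add2,r5:6
c14: CDB Add2=102 | r0:-48,r1:6,r2:54,r3:60,r4:102,r5:6

STATUS = VALUE 102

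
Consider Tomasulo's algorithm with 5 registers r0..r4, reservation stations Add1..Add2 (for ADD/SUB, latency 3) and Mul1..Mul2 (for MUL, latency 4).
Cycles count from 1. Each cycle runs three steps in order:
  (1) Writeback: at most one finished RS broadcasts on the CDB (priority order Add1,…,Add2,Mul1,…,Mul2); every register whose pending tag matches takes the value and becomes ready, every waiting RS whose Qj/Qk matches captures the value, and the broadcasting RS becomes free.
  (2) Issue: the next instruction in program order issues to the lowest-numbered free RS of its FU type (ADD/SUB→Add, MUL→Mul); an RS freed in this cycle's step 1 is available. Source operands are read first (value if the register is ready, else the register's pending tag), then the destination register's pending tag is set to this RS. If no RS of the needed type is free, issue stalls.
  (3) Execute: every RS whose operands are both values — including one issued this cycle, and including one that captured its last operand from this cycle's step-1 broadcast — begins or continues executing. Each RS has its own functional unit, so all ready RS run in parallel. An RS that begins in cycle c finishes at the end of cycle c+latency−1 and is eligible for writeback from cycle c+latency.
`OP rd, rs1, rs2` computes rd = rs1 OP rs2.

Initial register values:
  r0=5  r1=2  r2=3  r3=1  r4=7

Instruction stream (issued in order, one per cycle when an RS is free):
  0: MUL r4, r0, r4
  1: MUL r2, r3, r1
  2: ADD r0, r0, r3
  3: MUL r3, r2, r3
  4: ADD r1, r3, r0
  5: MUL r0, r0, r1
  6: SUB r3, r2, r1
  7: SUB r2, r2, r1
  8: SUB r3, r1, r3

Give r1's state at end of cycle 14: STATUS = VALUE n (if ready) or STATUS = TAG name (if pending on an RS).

STATUS = VALUE 8

  c1: issue MUL r4<-Mul1  regs: r0:5,r1:2,r2:3,r3:1,r4:Mul1
  c2: issue MUL r2<-Mul2  regs: r0:5,r1:2,r2:Mul2,r3:1,r4:Mul1
  c3: issue ADD r0<-Add1  regs: r0:Add1,r1:2,r2:Mul2,r3:1,r4:Mul1
  c4: stall  regs: r0:Add1,r1:2,r2:Mul2,r3:1,r4:Mul1
  c5: CDB Mul1=35; issue MUL r3<-Mul1  regs: r0:Add1,r1:2,r2:Mul2,r3:Mul1,r4:35
  c6: CDB Add1=6; issue ADD r1<-Add1  regs: r0:6,r1:Add1,r2:Mul2,r3:Mul1,r4:35
  c7: CDB Mul2=2; issue MUL r0<-Mul2  regs: r0:Mul2,r1:Add1,r2:2,r3:Mul1,r4:35
  c8: issue SUB r3<-Add2  regs: r0:Mul2,r1:Add1,r2:2,r3:Add2,r4:35
  c9: stall  regs: r0:Mul2,r1:Add1,r2:2,r3:Add2,r4:35
  c10: stall  regs: r0:Mul2,r1:Add1,r2:2,r3:Add2,r4:35
  c11: CDB Mul1=2; stall  regs: r0:Mul2,r1:Add1,r2:2,r3:Add2,r4:35
  c12: stall  regs: r0:Mul2,r1:Add1,r2:2,r3:Add2,r4:35
  c13: stall  regs: r0:Mul2,r1:Add1,r2:2,r3:Add2,r4:35
  c14: CDB Add1=8; issue SUB r2<-Add1  regs: r0:Mul2,r1:8,r2:Add1,r3:Add2,r4:35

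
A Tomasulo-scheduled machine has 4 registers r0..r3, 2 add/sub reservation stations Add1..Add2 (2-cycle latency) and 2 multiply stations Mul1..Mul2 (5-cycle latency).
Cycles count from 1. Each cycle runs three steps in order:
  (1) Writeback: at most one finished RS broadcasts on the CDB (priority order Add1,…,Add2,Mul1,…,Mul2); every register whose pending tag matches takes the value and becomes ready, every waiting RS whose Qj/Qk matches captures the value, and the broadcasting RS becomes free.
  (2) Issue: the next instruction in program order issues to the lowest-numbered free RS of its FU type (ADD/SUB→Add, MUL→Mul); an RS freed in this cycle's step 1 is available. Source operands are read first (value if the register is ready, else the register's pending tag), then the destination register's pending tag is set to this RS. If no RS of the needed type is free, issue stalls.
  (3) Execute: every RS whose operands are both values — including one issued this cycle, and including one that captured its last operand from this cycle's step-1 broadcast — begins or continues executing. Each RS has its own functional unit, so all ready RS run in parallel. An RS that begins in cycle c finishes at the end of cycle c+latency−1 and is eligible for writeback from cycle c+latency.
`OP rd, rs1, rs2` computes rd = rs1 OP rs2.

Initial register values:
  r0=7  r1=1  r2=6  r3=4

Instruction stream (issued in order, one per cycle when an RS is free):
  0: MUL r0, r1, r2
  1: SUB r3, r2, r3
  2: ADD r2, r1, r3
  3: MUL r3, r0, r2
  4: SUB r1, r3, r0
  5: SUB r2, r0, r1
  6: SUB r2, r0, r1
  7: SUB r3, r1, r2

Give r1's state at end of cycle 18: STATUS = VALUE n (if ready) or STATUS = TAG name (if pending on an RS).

c1: issue MUL r0<-Mul1 | r0:Mul1,r1:1,r2:6,r3:4
c2: issue SUB r3<-Add1 | r0:Mul1,r1:1,r2:6,r3:Add1
c3: issue ADD r2<-Add2 | r0:Mul1,r1:1,r2:Add2,r3:Add1
c4: CDB Add1=2; issue MUL r3<-Mul2 | r0:Mul1,r1:1,r2:Add2,r3:Mul2
c5: issue SUB r1<-Add1 | r0:Mul1,r1:Add1,r2:Add2,r3:Mul2
c6: CDB Add2=3; issue SUB r2<-Add2 | r0:Mul1,r1:Add1,r2:Add2,r3:Mul2
c7: CDB Mul1=6; stall | r0:6,r1:Add1,r2:Add2,r3:Mul2
c8: stall | r0:6,r1:Add1,r2:Add2,r3:Mul2
c9: stall | r0:6,r1:Add1,r2:Add2,r3:Mul2
c10: stall | r0:6,r1:Add1,r2:Add2,r3:Mul2
c11: stall | r0:6,r1:Add1,r2:Add2,r3:Mul2
c12: CDB Mul2=18; stall | r0:6,r1:Add1,r2:Add2,r3:18
c13: stall | r0:6,r1:Add1,r2:Add2,r3:18
c14: CDB Add1=12; issue SUB r2<-Add1 | r0:6,r1:12,r2:Add1,r3:18
c15: stall | r0:6,r1:12,r2:Add1,r3:18
c16: CDB Add1=-6; issue SUB r3<-Add1 | r0:6,r1:12,r2:-6,r3:Add1
c17: CDB Add2=-6 | r0:6,r1:12,r2:-6,r3:Add1
c18: CDB Add1=18 | r0:6,r1:12,r2:-6,r3:18

STATUS = VALUE 12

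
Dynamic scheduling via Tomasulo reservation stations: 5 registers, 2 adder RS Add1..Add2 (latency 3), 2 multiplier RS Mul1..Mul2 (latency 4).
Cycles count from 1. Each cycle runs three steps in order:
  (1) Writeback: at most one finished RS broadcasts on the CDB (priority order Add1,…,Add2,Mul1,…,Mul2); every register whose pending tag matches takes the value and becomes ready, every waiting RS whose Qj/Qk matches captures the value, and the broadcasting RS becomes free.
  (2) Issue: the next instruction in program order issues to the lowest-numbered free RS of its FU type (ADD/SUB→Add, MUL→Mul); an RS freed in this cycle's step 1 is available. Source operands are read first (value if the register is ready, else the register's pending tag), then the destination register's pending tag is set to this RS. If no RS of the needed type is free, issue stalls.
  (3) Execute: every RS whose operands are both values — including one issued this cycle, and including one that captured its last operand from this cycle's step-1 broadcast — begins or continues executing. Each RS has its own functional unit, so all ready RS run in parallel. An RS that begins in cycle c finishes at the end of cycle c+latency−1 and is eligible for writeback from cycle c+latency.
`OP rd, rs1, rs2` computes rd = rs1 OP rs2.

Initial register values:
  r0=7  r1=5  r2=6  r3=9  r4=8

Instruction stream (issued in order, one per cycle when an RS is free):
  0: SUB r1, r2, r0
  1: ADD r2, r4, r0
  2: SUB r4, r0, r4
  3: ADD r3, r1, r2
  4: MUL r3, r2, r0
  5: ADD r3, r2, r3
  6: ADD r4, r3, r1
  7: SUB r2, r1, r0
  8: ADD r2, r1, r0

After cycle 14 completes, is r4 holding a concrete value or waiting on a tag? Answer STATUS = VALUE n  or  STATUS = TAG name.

c1: issue SUB r1<-Add1 | r0:7,r1:Add1,r2:6,r3:9,r4:8
c2: issue ADD r2<-Add2 | r0:7,r1:Add1,r2:Add2,r3:9,r4:8
c3: stall | r0:7,r1:Add1,r2:Add2,r3:9,r4:8
c4: CDB Add1=-1; issue SUB r4<-Add1 | r0:7,r1:-1,r2:Add2,r3:9,r4:Add1
c5: CDB Add2=15; issue ADD r3<-Add2 | r0:7,r1:-1,r2:15,r3:Add2,r4:Add1
c6: issue MUL r3<-Mul1 | r0:7,r1:-1,r2:15,r3:Mul1,r4:Add1
c7: CDB Add1=-1; issue ADD r3<-Add1 | r0:7,r1:-1,r2:15,r3:Add1,r4:-1
c8: CDB Add2=14; issue ADD r4<-Add2 | r0:7,r1:-1,r2:15,r3:Add1,r4:Add2
c9: stall | r0:7,r1:-1,r2:15,r3:Add1,r4:Add2
c10: CDB Mul1=105; stall | r0:7,r1:-1,r2:15,r3:Add1,r4:Add2
c11: stall | r0:7,r1:-1,r2:15,r3:Add1,r4:Add2
c12: stall | r0:7,r1:-1,r2:15,r3:Add1,r4:Add2
c13: CDB Add1=120; issue SUB r2<-Add1 | r0:7,r1:-1,r2:Add1,r3:120,r4:Add2
c14: stall | r0:7,r1:-1,r2:Add1,r3:120,r4:Add2

STATUS = TAG Add2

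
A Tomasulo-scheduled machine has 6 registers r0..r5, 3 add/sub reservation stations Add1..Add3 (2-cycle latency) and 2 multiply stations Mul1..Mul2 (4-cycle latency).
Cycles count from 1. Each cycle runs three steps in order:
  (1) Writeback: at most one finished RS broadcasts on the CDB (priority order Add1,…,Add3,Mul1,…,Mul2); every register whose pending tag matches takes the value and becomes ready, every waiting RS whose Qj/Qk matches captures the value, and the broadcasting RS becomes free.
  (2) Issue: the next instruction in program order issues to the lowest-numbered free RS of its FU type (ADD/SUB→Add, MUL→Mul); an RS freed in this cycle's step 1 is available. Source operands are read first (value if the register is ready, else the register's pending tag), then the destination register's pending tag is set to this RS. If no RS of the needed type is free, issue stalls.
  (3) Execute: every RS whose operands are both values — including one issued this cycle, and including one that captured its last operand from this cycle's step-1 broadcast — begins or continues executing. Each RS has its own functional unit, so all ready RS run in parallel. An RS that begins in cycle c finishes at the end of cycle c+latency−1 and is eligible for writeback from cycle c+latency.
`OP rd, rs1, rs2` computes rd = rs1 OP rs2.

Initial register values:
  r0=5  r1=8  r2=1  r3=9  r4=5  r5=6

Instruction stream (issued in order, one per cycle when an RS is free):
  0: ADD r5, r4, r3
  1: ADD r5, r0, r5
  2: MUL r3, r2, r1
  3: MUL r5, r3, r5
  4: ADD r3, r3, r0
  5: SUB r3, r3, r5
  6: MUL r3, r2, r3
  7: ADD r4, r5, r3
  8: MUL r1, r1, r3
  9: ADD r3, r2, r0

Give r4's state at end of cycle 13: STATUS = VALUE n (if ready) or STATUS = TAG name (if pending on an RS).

cycle 1: issue ADD r5<-Add1 // r0:5,r1:8,r2:1,r3:9,r4:5,r5:Add1
cycle 2: issue ADD r5<-Add2 // r0:5,r1:8,r2:1,r3:9,r4:5,r5:Add2
cycle 3: CDB Add1=14; issue MUL r3<-Mul1 // r0:5,r1:8,r2:1,r3:Mul1,r4:5,r5:Add2
cycle 4: issue MUL r5<-Mul2 // r0:5,r1:8,r2:1,r3:Mul1,r4:5,r5:Mul2
cycle 5: CDB Add2=19; issue ADD r3<-Add1 // r0:5,r1:8,r2:1,r3:Add1,r4:5,r5:Mul2
cycle 6: issue SUB r3<-Add2 // r0:5,r1:8,r2:1,r3:Add2,r4:5,r5:Mul2
cycle 7: CDB Mul1=8; issue MUL r3<-Mul1 // r0:5,r1:8,r2:1,r3:Mul1,r4:5,r5:Mul2
cycle 8: issue ADD r4<-Add3 // r0:5,r1:8,r2:1,r3:Mul1,r4:Add3,r5:Mul2
cycle 9: CDB Add1=13; stall // r0:5,r1:8,r2:1,r3:Mul1,r4:Add3,r5:Mul2
cycle 10: stall // r0:5,r1:8,r2:1,r3:Mul1,r4:Add3,r5:Mul2
cycle 11: CDB Mul2=152; issue MUL r1<-Mul2 // r0:5,r1:Mul2,r2:1,r3:Mul1,r4:Add3,r5:152
cycle 12: issue ADD r3<-Add1 // r0:5,r1:Mul2,r2:1,r3:Add1,r4:Add3,r5:152
cycle 13: CDB Add2=-139 // r0:5,r1:Mul2,r2:1,r3:Add1,r4:Add3,r5:152

STATUS = TAG Add3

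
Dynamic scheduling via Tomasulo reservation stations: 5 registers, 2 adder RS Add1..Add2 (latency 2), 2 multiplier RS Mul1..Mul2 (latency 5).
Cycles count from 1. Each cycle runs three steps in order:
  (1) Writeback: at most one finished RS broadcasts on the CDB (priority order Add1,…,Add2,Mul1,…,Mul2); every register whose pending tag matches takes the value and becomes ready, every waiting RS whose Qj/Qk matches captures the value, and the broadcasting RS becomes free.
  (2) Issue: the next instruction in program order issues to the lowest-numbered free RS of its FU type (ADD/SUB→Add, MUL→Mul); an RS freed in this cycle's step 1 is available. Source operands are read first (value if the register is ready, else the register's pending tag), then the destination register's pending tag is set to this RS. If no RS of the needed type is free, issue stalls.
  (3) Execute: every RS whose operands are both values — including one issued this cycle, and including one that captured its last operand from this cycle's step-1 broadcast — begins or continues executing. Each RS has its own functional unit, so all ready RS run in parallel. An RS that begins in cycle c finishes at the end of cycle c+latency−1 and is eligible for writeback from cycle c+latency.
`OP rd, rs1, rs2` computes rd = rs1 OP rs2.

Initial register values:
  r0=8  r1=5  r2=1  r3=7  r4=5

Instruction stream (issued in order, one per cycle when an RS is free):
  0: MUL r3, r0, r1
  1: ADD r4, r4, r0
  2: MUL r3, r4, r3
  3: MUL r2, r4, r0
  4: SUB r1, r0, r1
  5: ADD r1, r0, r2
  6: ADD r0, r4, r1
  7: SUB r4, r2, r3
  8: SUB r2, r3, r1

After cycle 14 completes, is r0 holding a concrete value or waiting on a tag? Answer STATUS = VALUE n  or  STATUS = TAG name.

c1: issue MUL r3<-Mul1 | r0:8,r1:5,r2:1,r3:Mul1,r4:5
c2: issue ADD r4<-Add1 | r0:8,r1:5,r2:1,r3:Mul1,r4:Add1
c3: issue MUL r3<-Mul2 | r0:8,r1:5,r2:1,r3:Mul2,r4:Add1
c4: CDB Add1=13; stall | r0:8,r1:5,r2:1,r3:Mul2,r4:13
c5: stall | r0:8,r1:5,r2:1,r3:Mul2,r4:13
c6: CDB Mul1=40; issue MUL r2<-Mul1 | r0:8,r1:5,r2:Mul1,r3:Mul2,r4:13
c7: issue SUB r1<-Add1 | r0:8,r1:Add1,r2:Mul1,r3:Mul2,r4:13
c8: issue ADD r1<-Add2 | r0:8,r1:Add2,r2:Mul1,r3:Mul2,r4:13
c9: CDB Add1=3; issue ADD r0<-Add1 | r0:Add1,r1:Add2,r2:Mul1,r3:Mul2,r4:13
c10: stall | r0:Add1,r1:Add2,r2:Mul1,r3:Mul2,r4:13
c11: CDB Mul1=104; stall | r0:Add1,r1:Add2,r2:104,r3:Mul2,r4:13
c12: CDB Mul2=520; stall | r0:Add1,r1:Add2,r2:104,r3:520,r4:13
c13: CDB Add2=112; issue SUB r4<-Add2 | r0:Add1,r1:112,r2:104,r3:520,r4:Add2
c14: stall | r0:Add1,r1:112,r2:104,r3:520,r4:Add2

STATUS = TAG Add1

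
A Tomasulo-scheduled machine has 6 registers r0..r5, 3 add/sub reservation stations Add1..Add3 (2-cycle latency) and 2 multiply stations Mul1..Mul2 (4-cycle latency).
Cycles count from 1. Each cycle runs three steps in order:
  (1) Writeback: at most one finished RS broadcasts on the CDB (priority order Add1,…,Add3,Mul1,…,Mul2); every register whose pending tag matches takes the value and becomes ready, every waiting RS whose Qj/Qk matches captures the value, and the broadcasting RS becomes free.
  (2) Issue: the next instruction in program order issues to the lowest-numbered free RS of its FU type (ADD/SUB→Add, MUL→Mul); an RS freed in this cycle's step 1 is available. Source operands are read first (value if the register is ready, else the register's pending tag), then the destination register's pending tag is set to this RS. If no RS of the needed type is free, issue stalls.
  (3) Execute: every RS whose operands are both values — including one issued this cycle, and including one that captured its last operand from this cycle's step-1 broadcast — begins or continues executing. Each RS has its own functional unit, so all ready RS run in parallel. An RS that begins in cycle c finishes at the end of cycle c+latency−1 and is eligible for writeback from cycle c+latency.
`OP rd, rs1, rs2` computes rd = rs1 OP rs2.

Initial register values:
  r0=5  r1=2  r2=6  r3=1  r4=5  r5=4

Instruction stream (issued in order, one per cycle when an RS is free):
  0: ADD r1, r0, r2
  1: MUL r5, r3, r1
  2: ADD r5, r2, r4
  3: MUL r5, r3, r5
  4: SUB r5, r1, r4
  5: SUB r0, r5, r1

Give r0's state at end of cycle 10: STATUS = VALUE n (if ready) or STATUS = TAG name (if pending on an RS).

  c1: issue ADD r1<-Add1  regs: r0:5,r1:Add1,r2:6,r3:1,r4:5,r5:4
  c2: issue MUL r5<-Mul1  regs: r0:5,r1:Add1,r2:6,r3:1,r4:5,r5:Mul1
  c3: CDB Add1=11; issue ADD r5<-Add1  regs: r0:5,r1:11,r2:6,r3:1,r4:5,r5:Add1
  c4: issue MUL r5<-Mul2  regs: r0:5,r1:11,r2:6,r3:1,r4:5,r5:Mul2
  c5: CDB Add1=11; issue SUB r5<-Add1  regs: r0:5,r1:11,r2:6,r3:1,r4:5,r5:Add1
  c6: issue SUB r0<-Add2  regs: r0:Add2,r1:11,r2:6,r3:1,r4:5,r5:Add1
  c7: CDB Add1=6  regs: r0:Add2,r1:11,r2:6,r3:1,r4:5,r5:6
  c8: CDB Mul1=11  regs: r0:Add2,r1:11,r2:6,r3:1,r4:5,r5:6
  c9: CDB Add2=-5  regs: r0:-5,r1:11,r2:6,r3:1,r4:5,r5:6
  c10: CDB Mul2=11  regs: r0:-5,r1:11,r2:6,r3:1,r4:5,r5:6

STATUS = VALUE -5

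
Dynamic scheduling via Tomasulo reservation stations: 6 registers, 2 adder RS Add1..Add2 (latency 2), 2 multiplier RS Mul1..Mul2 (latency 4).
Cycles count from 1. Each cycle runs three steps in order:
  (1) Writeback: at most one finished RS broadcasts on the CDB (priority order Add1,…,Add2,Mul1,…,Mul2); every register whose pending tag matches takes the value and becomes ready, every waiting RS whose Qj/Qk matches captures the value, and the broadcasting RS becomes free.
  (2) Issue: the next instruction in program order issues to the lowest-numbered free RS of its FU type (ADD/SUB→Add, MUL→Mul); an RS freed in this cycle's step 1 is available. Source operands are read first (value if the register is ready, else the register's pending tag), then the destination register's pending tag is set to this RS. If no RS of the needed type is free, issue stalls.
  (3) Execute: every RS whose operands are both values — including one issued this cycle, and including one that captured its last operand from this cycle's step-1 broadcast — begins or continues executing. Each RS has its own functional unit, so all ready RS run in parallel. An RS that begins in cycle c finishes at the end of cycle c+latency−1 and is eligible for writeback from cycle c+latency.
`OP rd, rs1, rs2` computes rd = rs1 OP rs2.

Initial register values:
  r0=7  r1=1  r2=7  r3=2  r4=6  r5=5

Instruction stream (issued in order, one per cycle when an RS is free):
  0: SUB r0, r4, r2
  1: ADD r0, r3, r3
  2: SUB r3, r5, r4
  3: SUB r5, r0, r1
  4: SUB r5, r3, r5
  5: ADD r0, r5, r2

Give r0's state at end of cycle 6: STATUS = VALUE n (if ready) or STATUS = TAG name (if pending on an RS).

STATUS = TAG Add2

cycle 1: issue SUB r0<-Add1 // r0:Add1,r1:1,r2:7,r3:2,r4:6,r5:5
cycle 2: issue ADD r0<-Add2 // r0:Add2,r1:1,r2:7,r3:2,r4:6,r5:5
cycle 3: CDB Add1=-1; issue SUB r3<-Add1 // r0:Add2,r1:1,r2:7,r3:Add1,r4:6,r5:5
cycle 4: CDB Add2=4; issue SUB r5<-Add2 // r0:4,r1:1,r2:7,r3:Add1,r4:6,r5:Add2
cycle 5: CDB Add1=-1; issue SUB r5<-Add1 // r0:4,r1:1,r2:7,r3:-1,r4:6,r5:Add1
cycle 6: CDB Add2=3; issue ADD r0<-Add2 // r0:Add2,r1:1,r2:7,r3:-1,r4:6,r5:Add1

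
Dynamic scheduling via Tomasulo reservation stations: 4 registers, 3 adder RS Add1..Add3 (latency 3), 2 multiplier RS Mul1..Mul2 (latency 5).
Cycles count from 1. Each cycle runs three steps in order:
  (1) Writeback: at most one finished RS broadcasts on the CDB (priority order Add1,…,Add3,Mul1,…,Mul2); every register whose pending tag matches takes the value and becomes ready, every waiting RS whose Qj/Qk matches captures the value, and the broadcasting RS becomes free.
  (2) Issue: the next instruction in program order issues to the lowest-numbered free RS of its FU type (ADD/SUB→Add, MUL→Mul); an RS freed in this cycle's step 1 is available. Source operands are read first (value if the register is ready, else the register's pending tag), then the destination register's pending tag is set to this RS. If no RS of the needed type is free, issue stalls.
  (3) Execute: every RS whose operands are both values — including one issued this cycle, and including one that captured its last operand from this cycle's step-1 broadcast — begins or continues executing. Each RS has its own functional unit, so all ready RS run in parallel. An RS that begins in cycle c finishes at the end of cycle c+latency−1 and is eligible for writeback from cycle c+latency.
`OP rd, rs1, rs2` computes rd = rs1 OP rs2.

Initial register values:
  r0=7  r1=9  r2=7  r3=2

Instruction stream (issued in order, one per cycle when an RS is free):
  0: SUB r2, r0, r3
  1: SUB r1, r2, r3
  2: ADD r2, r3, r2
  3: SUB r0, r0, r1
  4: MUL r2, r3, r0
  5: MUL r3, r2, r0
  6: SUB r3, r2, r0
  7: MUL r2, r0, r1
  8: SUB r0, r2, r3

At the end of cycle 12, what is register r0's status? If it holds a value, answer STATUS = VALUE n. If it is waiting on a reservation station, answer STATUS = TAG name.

cycle 1: issue SUB r2<-Add1 // r0:7,r1:9,r2:Add1,r3:2
cycle 2: issue SUB r1<-Add2 // r0:7,r1:Add2,r2:Add1,r3:2
cycle 3: issue ADD r2<-Add3 // r0:7,r1:Add2,r2:Add3,r3:2
cycle 4: CDB Add1=5; issue SUB r0<-Add1 // r0:Add1,r1:Add2,r2:Add3,r3:2
cycle 5: issue MUL r2<-Mul1 // r0:Add1,r1:Add2,r2:Mul1,r3:2
cycle 6: issue MUL r3<-Mul2 // r0:Add1,r1:Add2,r2:Mul1,r3:Mul2
cycle 7: CDB Add2=3; issue SUB r3<-Add2 // r0:Add1,r1:3,r2:Mul1,r3:Add2
cycle 8: CDB Add3=7; stall // r0:Add1,r1:3,r2:Mul1,r3:Add2
cycle 9: stall // r0:Add1,r1:3,r2:Mul1,r3:Add2
cycle 10: CDB Add1=4; stall // r0:4,r1:3,r2:Mul1,r3:Add2
cycle 11: stall // r0:4,r1:3,r2:Mul1,r3:Add2
cycle 12: stall // r0:4,r1:3,r2:Mul1,r3:Add2

STATUS = VALUE 4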